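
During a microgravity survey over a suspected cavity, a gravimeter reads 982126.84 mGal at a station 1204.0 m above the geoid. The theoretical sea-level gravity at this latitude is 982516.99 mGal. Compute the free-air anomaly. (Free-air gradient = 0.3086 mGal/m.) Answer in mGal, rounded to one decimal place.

-18.6

Free-air correction = 0.3086 × 1204.0 = 371.55 mGal
Free-air anomaly = 982126.84 − 982516.99 + (371.55) = -18.60 mGal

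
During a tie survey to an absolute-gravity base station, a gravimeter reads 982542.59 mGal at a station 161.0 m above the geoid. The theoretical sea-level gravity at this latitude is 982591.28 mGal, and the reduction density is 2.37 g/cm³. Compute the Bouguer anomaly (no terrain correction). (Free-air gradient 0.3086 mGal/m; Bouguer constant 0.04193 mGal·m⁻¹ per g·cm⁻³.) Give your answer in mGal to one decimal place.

Free-air correction = 0.3086 × 161.0 = 49.68 mGal
Free-air anomaly = 982542.59 − 982591.28 + (49.68) = 0.99 mGal
Bouguer slab correction = 0.04193 × 2.37 × 161.0 = 16.00 mGal
Simple Bouguer anomaly = 0.99 − (16.00) = -15.01 mGal

-15.0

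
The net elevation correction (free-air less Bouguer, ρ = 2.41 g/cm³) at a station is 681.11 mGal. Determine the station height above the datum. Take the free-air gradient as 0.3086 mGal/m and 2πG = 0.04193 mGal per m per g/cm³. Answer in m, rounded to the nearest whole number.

Combined gradient = 0.3086 − 0.04193 × 2.41 = 0.2075487 mGal/m
h = 681.11 / 0.2075487 = 3281.69 m

3282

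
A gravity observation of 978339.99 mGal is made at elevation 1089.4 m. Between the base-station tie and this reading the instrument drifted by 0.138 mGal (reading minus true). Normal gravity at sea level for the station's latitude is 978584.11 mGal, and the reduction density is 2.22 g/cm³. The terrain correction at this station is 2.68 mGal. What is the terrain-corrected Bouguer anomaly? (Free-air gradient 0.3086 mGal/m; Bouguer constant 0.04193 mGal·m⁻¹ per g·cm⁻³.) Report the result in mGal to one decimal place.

Drift-corrected reading = 978339.99 − (0.138) = 978339.852 mGal
Free-air correction = 0.3086 × 1089.4 = 336.19 mGal
Free-air anomaly = 978339.852 − 978584.11 + (336.19) = 91.932 mGal
Bouguer slab correction = 0.04193 × 2.22 × 1089.4 = 101.41 mGal
Simple Bouguer anomaly = 91.932 − (101.41) = -9.478 mGal
Complete Bouguer anomaly = -9.478 + 2.68 = -6.798 mGal

-6.8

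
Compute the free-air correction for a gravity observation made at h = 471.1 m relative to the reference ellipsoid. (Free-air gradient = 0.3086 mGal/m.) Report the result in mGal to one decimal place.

145.4

Free-air correction = 0.3086 × 471.1 = 145.4 mGal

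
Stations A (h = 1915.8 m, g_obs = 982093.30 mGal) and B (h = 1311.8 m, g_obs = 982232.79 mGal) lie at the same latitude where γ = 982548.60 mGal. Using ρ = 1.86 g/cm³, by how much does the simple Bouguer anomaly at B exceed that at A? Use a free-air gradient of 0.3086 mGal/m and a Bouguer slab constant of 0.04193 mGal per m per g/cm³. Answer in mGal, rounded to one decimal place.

0.2

Δg_SB(A) = 982093.30 − 982548.60 + 0.3086×1915.8 − 0.04193×1.86×1915.8 = -13.50 mGal
Δg_SB(B) = 982232.79 − 982548.60 + 0.3086×1311.8 − 0.04193×1.86×1311.8 = -13.30 mGal
Difference = -13.30 − (-13.50) = 0.20 mGal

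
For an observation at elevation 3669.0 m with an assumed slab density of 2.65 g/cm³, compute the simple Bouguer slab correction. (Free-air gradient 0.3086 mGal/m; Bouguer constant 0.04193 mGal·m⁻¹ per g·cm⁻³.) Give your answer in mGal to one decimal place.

Bouguer slab correction = 0.04193 × 2.65 × 3669.0 = 407.7 mGal

407.7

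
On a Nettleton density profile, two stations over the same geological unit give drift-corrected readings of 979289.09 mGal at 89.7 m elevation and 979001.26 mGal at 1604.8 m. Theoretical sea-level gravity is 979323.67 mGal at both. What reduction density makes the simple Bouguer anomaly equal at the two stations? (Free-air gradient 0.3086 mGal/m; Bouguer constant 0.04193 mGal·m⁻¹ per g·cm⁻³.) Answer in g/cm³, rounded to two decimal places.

2.83

Δg_obs = 979001.26 − 979289.09 = -287.83 mGal over Δh = 1604.8 − 89.7 = 1515.1 m
Equal Bouguer anomalies ⇒ Δg_obs + (0.3086 − 0.04193ρ)·Δh = 0
0.3086 − 0.04193ρ = −Δg_obs/Δh = 0.18997
ρ = (0.3086 − 0.18997) / 0.04193 = 2.83 g/cm³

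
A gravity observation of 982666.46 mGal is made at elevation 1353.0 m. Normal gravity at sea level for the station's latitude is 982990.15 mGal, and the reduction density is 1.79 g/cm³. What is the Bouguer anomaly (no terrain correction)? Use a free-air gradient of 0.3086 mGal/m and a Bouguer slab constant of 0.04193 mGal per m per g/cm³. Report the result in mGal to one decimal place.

-7.7

Free-air correction = 0.3086 × 1353.0 = 417.54 mGal
Free-air anomaly = 982666.46 − 982990.15 + (417.54) = 93.85 mGal
Bouguer slab correction = 0.04193 × 1.79 × 1353.0 = 101.55 mGal
Simple Bouguer anomaly = 93.85 − (101.55) = -7.70 mGal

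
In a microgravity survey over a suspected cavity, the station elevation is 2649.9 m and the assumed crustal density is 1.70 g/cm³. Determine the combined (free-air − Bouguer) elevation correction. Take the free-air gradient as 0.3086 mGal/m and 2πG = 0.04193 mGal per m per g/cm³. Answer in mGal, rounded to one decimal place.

Combined gradient = 0.3086 − 0.04193 × 1.70 = 0.2373190 mGal/m
Combined elevation correction = 0.2373190 × 2649.9 = 628.9 mGal

628.9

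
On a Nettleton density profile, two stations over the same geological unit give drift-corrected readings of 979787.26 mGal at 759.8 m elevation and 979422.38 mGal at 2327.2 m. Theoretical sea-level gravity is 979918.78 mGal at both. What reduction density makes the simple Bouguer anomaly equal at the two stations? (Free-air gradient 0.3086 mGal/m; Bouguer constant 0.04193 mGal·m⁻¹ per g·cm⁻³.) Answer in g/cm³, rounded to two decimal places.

1.81

Δg_obs = 979422.38 − 979787.26 = -364.88 mGal over Δh = 2327.2 − 759.8 = 1567.4 m
Equal Bouguer anomalies ⇒ Δg_obs + (0.3086 − 0.04193ρ)·Δh = 0
0.3086 − 0.04193ρ = −Δg_obs/Δh = 0.23279
ρ = (0.3086 − 0.23279) / 0.04193 = 1.81 g/cm³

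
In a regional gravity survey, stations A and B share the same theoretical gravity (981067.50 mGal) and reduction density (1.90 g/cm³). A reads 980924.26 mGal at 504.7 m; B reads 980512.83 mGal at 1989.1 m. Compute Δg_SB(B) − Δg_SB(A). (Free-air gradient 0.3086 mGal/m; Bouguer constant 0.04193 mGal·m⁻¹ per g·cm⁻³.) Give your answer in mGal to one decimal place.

Δg_SB(A) = 980924.26 − 981067.50 + 0.3086×504.7 − 0.04193×1.90×504.7 = -27.70 mGal
Δg_SB(B) = 980512.83 − 981067.50 + 0.3086×1989.1 − 0.04193×1.90×1989.1 = -99.30 mGal
Difference = -99.30 − (-27.70) = -71.60 mGal

-71.6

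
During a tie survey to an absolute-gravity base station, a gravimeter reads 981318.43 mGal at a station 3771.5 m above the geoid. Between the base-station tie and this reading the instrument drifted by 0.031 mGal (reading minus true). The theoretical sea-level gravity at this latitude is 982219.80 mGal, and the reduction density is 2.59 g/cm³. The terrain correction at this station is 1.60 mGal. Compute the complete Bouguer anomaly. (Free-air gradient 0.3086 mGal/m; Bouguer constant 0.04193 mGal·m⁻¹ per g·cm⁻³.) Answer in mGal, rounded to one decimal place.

-145.5

Drift-corrected reading = 981318.43 − (0.031) = 981318.399 mGal
Free-air correction = 0.3086 × 3771.5 = 1163.88 mGal
Free-air anomaly = 981318.399 − 982219.80 + (1163.88) = 262.479 mGal
Bouguer slab correction = 0.04193 × 2.59 × 3771.5 = 409.58 mGal
Simple Bouguer anomaly = 262.479 − (409.58) = -147.101 mGal
Complete Bouguer anomaly = -147.101 + 1.60 = -145.501 mGal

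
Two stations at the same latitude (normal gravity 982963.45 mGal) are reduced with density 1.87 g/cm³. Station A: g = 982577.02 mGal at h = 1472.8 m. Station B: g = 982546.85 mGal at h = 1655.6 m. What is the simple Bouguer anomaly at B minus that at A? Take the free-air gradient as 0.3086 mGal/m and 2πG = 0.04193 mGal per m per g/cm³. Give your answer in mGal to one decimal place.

11.9

Δg_SB(A) = 982577.02 − 982963.45 + 0.3086×1472.8 − 0.04193×1.87×1472.8 = -47.40 mGal
Δg_SB(B) = 982546.85 − 982963.45 + 0.3086×1655.6 − 0.04193×1.87×1655.6 = -35.50 mGal
Difference = -35.50 − (-47.40) = 11.90 mGal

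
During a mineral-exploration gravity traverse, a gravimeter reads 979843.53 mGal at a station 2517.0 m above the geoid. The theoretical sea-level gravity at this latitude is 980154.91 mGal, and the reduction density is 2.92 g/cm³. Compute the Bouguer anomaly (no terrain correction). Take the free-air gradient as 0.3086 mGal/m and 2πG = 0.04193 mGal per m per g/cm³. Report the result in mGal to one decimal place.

157.2

Free-air correction = 0.3086 × 2517.0 = 776.75 mGal
Free-air anomaly = 979843.53 − 980154.91 + (776.75) = 465.37 mGal
Bouguer slab correction = 0.04193 × 2.92 × 2517.0 = 308.17 mGal
Simple Bouguer anomaly = 465.37 − (308.17) = 157.20 mGal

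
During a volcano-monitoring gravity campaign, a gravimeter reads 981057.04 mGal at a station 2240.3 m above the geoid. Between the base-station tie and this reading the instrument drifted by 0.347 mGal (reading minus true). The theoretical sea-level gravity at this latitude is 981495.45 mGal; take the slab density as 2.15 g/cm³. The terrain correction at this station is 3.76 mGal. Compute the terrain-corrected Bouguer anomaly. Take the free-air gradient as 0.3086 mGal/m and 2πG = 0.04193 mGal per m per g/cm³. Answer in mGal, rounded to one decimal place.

54.4

Drift-corrected reading = 981057.04 − (0.347) = 981056.693 mGal
Free-air correction = 0.3086 × 2240.3 = 691.36 mGal
Free-air anomaly = 981056.693 − 981495.45 + (691.36) = 252.603 mGal
Bouguer slab correction = 0.04193 × 2.15 × 2240.3 = 201.96 mGal
Simple Bouguer anomaly = 252.603 − (201.96) = 50.643 mGal
Complete Bouguer anomaly = 50.643 + 3.76 = 54.403 mGal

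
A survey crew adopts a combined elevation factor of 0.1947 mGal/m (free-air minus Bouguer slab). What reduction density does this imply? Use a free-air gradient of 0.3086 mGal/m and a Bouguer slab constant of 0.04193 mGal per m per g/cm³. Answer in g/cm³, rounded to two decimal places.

2.72

0.1947 = 0.3086 − 0.04193 × ρ
ρ = (0.3086 − 0.1947) / 0.04193 = 2.72 g/cm³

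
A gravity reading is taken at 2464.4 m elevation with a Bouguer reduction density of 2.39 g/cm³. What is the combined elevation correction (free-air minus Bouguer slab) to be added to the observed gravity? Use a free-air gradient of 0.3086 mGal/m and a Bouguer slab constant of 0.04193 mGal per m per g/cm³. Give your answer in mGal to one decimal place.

Combined gradient = 0.3086 − 0.04193 × 2.39 = 0.2083873 mGal/m
Combined elevation correction = 0.2083873 × 2464.4 = 513.5 mGal

513.5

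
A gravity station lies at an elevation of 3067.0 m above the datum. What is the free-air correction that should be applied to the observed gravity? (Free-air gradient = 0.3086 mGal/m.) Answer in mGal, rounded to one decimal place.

946.5

Free-air correction = 0.3086 × 3067.0 = 946.5 mGal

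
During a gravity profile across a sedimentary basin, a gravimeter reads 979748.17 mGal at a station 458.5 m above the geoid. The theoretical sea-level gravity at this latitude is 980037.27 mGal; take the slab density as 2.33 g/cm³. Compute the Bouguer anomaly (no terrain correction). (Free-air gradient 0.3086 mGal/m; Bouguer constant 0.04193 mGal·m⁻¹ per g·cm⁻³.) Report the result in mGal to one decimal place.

Free-air correction = 0.3086 × 458.5 = 141.49 mGal
Free-air anomaly = 979748.17 − 980037.27 + (141.49) = -147.61 mGal
Bouguer slab correction = 0.04193 × 2.33 × 458.5 = 44.79 mGal
Simple Bouguer anomaly = -147.61 − (44.79) = -192.40 mGal

-192.4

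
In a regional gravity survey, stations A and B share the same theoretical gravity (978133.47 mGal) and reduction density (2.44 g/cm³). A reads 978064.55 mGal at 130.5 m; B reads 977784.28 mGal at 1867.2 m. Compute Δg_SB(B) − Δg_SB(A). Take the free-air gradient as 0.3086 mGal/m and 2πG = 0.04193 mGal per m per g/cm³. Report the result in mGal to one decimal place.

78.0

Δg_SB(A) = 978064.55 − 978133.47 + 0.3086×130.5 − 0.04193×2.44×130.5 = -42.00 mGal
Δg_SB(B) = 977784.28 − 978133.47 + 0.3086×1867.2 − 0.04193×2.44×1867.2 = 36.00 mGal
Difference = 36.00 − (-42.00) = 78.00 mGal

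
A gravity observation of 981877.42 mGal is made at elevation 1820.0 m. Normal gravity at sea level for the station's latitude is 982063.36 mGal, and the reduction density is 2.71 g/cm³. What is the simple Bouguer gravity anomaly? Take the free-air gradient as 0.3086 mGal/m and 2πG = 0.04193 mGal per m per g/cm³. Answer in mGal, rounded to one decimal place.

168.9

Free-air correction = 0.3086 × 1820.0 = 561.65 mGal
Free-air anomaly = 981877.42 − 982063.36 + (561.65) = 375.71 mGal
Bouguer slab correction = 0.04193 × 2.71 × 1820.0 = 206.81 mGal
Simple Bouguer anomaly = 375.71 − (206.81) = 168.90 mGal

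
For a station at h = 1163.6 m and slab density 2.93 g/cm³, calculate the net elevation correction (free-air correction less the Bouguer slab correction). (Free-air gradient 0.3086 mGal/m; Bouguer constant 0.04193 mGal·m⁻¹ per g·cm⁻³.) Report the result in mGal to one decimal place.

Combined gradient = 0.3086 − 0.04193 × 2.93 = 0.1857451 mGal/m
Combined elevation correction = 0.1857451 × 1163.6 = 216.1 mGal

216.1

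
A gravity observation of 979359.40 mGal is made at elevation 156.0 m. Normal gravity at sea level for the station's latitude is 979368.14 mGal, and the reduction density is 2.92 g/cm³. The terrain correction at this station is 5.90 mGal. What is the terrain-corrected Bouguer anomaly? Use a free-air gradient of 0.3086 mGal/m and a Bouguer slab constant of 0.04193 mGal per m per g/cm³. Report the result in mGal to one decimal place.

26.2

Free-air correction = 0.3086 × 156.0 = 48.14 mGal
Free-air anomaly = 979359.40 − 979368.14 + (48.14) = 39.40 mGal
Bouguer slab correction = 0.04193 × 2.92 × 156.0 = 19.10 mGal
Simple Bouguer anomaly = 39.40 − (19.10) = 20.30 mGal
Complete Bouguer anomaly = 20.30 + 5.90 = 26.20 mGal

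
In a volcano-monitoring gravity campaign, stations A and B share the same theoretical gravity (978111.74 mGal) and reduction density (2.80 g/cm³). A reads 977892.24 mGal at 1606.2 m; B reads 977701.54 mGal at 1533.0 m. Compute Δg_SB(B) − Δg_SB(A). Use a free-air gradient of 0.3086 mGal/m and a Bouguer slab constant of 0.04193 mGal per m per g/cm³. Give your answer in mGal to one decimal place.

Δg_SB(A) = 977892.24 − 978111.74 + 0.3086×1606.2 − 0.04193×2.80×1606.2 = 87.60 mGal
Δg_SB(B) = 977701.54 − 978111.74 + 0.3086×1533.0 − 0.04193×2.80×1533.0 = -117.10 mGal
Difference = -117.10 − (87.60) = -204.70 mGal

-204.7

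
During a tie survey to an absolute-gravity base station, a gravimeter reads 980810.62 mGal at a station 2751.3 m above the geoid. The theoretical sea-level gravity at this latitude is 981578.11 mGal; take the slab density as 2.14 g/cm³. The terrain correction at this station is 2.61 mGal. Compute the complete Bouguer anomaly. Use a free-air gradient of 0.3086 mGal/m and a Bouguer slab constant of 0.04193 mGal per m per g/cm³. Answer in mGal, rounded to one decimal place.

-162.7

Free-air correction = 0.3086 × 2751.3 = 849.05 mGal
Free-air anomaly = 980810.62 − 981578.11 + (849.05) = 81.56 mGal
Bouguer slab correction = 0.04193 × 2.14 × 2751.3 = 246.87 mGal
Simple Bouguer anomaly = 81.56 − (246.87) = -165.31 mGal
Complete Bouguer anomaly = -165.31 + 2.61 = -162.70 mGal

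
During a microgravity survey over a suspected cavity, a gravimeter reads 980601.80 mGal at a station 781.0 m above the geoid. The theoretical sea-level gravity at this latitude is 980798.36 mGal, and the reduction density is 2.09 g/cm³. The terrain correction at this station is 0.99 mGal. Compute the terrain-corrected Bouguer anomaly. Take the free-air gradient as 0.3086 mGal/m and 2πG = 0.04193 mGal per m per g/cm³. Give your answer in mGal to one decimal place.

-23.0

Free-air correction = 0.3086 × 781.0 = 241.02 mGal
Free-air anomaly = 980601.80 − 980798.36 + (241.02) = 44.46 mGal
Bouguer slab correction = 0.04193 × 2.09 × 781.0 = 68.44 mGal
Simple Bouguer anomaly = 44.46 − (68.44) = -23.98 mGal
Complete Bouguer anomaly = -23.98 + 0.99 = -22.99 mGal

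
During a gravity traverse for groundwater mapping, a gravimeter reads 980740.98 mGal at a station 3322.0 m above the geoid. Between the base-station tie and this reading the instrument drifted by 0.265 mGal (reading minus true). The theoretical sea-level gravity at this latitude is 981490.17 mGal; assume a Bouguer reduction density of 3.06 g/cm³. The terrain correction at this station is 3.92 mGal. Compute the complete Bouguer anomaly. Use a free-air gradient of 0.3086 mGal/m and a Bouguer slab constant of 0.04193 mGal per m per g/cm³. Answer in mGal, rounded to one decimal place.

-146.6

Drift-corrected reading = 980740.98 − (0.265) = 980740.715 mGal
Free-air correction = 0.3086 × 3322.0 = 1025.17 mGal
Free-air anomaly = 980740.715 − 981490.17 + (1025.17) = 275.715 mGal
Bouguer slab correction = 0.04193 × 3.06 × 3322.0 = 426.23 mGal
Simple Bouguer anomaly = 275.715 − (426.23) = -150.515 mGal
Complete Bouguer anomaly = -150.515 + 3.92 = -146.595 mGal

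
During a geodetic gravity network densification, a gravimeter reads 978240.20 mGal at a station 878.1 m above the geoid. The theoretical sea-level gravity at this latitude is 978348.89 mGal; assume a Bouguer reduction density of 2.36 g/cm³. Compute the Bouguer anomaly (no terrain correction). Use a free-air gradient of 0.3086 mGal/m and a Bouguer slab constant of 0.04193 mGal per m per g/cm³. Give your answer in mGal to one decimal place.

75.4

Free-air correction = 0.3086 × 878.1 = 270.98 mGal
Free-air anomaly = 978240.20 − 978348.89 + (270.98) = 162.29 mGal
Bouguer slab correction = 0.04193 × 2.36 × 878.1 = 86.89 mGal
Simple Bouguer anomaly = 162.29 − (86.89) = 75.40 mGal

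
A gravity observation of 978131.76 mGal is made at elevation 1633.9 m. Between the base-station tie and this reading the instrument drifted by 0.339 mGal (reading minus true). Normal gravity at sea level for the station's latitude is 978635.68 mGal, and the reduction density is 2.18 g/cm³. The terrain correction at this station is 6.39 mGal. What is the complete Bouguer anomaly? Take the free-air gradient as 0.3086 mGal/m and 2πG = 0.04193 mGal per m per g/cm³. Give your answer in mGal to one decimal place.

-143.0

Drift-corrected reading = 978131.76 − (0.339) = 978131.421 mGal
Free-air correction = 0.3086 × 1633.9 = 504.22 mGal
Free-air anomaly = 978131.421 − 978635.68 + (504.22) = -0.039 mGal
Bouguer slab correction = 0.04193 × 2.18 × 1633.9 = 149.35 mGal
Simple Bouguer anomaly = -0.039 − (149.35) = -149.389 mGal
Complete Bouguer anomaly = -149.389 + 6.39 = -142.999 mGal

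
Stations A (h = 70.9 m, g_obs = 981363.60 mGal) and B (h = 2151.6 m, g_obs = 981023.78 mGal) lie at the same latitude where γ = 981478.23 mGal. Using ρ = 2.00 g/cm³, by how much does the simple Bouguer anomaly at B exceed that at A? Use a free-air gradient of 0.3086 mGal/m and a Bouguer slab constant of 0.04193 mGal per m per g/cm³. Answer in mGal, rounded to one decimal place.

127.8

Δg_SB(A) = 981363.60 − 981478.23 + 0.3086×70.9 − 0.04193×2.00×70.9 = -98.70 mGal
Δg_SB(B) = 981023.78 − 981478.23 + 0.3086×2151.6 − 0.04193×2.00×2151.6 = 29.10 mGal
Difference = 29.10 − (-98.70) = 127.80 mGal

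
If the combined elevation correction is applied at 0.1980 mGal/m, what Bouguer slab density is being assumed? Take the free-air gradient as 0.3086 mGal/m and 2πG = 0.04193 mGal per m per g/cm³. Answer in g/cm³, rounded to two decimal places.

0.1980 = 0.3086 − 0.04193 × ρ
ρ = (0.3086 − 0.1980) / 0.04193 = 2.64 g/cm³

2.64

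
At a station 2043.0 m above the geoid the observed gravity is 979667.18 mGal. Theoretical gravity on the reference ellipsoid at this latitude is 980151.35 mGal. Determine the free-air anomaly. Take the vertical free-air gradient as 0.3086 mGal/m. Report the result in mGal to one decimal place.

146.3

Free-air correction = 0.3086 × 2043.0 = 630.47 mGal
Free-air anomaly = 979667.18 − 980151.35 + (630.47) = 146.30 mGal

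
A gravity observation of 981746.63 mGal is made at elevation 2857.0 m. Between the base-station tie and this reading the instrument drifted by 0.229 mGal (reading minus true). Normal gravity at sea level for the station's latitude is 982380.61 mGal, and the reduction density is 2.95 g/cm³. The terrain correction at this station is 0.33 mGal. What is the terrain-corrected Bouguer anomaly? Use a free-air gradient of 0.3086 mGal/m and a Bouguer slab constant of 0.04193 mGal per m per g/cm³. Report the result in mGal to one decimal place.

Drift-corrected reading = 981746.63 − (0.229) = 981746.401 mGal
Free-air correction = 0.3086 × 2857.0 = 881.67 mGal
Free-air anomaly = 981746.401 − 982380.61 + (881.67) = 247.461 mGal
Bouguer slab correction = 0.04193 × 2.95 × 2857.0 = 353.39 mGal
Simple Bouguer anomaly = 247.461 − (353.39) = -105.929 mGal
Complete Bouguer anomaly = -105.929 + 0.33 = -105.599 mGal

-105.6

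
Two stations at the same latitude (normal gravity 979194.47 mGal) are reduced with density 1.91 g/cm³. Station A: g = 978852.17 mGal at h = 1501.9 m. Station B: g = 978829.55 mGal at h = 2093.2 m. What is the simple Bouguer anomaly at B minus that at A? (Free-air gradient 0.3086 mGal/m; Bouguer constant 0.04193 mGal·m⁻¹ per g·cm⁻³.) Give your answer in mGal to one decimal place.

112.5

Δg_SB(A) = 978852.17 − 979194.47 + 0.3086×1501.9 − 0.04193×1.91×1501.9 = 0.90 mGal
Δg_SB(B) = 978829.55 − 979194.47 + 0.3086×2093.2 − 0.04193×1.91×2093.2 = 113.40 mGal
Difference = 113.40 − (0.90) = 112.50 mGal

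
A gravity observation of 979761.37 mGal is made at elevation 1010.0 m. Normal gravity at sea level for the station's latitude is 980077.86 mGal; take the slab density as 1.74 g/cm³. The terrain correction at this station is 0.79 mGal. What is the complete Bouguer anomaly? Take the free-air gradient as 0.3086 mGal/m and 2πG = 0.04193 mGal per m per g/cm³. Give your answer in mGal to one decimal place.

-77.7

Free-air correction = 0.3086 × 1010.0 = 311.69 mGal
Free-air anomaly = 979761.37 − 980077.86 + (311.69) = -4.80 mGal
Bouguer slab correction = 0.04193 × 1.74 × 1010.0 = 73.69 mGal
Simple Bouguer anomaly = -4.80 − (73.69) = -78.49 mGal
Complete Bouguer anomaly = -78.49 + 0.79 = -77.70 mGal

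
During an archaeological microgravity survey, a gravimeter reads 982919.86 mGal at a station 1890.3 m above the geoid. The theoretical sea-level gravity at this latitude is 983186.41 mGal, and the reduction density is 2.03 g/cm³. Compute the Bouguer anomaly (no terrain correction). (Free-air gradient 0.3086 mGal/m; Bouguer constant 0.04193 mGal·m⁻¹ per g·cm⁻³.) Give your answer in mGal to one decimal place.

155.9

Free-air correction = 0.3086 × 1890.3 = 583.35 mGal
Free-air anomaly = 982919.86 − 983186.41 + (583.35) = 316.80 mGal
Bouguer slab correction = 0.04193 × 2.03 × 1890.3 = 160.90 mGal
Simple Bouguer anomaly = 316.80 − (160.90) = 155.90 mGal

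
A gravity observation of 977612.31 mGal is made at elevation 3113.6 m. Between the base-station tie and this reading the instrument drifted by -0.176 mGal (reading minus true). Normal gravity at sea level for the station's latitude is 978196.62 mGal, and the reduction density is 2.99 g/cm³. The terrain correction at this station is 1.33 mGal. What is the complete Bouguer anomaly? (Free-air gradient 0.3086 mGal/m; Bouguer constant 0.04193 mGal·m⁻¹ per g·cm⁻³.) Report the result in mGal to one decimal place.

-12.3

Drift-corrected reading = 977612.31 − (-0.176) = 977612.486 mGal
Free-air correction = 0.3086 × 3113.6 = 960.86 mGal
Free-air anomaly = 977612.486 − 978196.62 + (960.86) = 376.726 mGal
Bouguer slab correction = 0.04193 × 2.99 × 3113.6 = 390.35 mGal
Simple Bouguer anomaly = 376.726 − (390.35) = -13.624 mGal
Complete Bouguer anomaly = -13.624 + 1.33 = -12.294 mGal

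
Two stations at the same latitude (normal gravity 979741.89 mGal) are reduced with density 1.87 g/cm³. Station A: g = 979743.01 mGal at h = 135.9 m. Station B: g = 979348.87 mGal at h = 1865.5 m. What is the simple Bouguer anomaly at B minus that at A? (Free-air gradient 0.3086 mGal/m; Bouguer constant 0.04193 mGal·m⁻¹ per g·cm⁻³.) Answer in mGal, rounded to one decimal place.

4.0

Δg_SB(A) = 979743.01 − 979741.89 + 0.3086×135.9 − 0.04193×1.87×135.9 = 32.40 mGal
Δg_SB(B) = 979348.87 − 979741.89 + 0.3086×1865.5 − 0.04193×1.87×1865.5 = 36.40 mGal
Difference = 36.40 − (32.40) = 4.00 mGal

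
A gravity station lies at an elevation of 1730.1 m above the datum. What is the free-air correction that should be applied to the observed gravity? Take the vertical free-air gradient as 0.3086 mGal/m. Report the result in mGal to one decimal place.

Free-air correction = 0.3086 × 1730.1 = 533.9 mGal

533.9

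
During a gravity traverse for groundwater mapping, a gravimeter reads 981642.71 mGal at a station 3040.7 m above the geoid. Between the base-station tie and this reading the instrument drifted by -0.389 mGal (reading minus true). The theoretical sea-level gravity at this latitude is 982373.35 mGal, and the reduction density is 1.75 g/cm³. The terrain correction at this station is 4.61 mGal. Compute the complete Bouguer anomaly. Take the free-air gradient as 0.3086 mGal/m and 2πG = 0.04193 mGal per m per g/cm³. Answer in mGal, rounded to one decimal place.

-10.4

Drift-corrected reading = 981642.71 − (-0.389) = 981643.099 mGal
Free-air correction = 0.3086 × 3040.7 = 938.36 mGal
Free-air anomaly = 981643.099 − 982373.35 + (938.36) = 208.109 mGal
Bouguer slab correction = 0.04193 × 1.75 × 3040.7 = 223.12 mGal
Simple Bouguer anomaly = 208.109 − (223.12) = -15.011 mGal
Complete Bouguer anomaly = -15.011 + 4.61 = -10.401 mGal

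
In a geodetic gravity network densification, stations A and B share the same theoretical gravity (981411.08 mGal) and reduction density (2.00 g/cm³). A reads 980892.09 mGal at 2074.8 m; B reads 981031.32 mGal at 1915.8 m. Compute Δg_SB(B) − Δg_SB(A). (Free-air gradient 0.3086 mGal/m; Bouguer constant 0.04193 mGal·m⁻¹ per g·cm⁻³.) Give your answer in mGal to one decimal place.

103.5

Δg_SB(A) = 980892.09 − 981411.08 + 0.3086×2074.8 − 0.04193×2.00×2074.8 = -52.70 mGal
Δg_SB(B) = 981031.32 − 981411.08 + 0.3086×1915.8 − 0.04193×2.00×1915.8 = 50.80 mGal
Difference = 50.80 − (-52.70) = 103.50 mGal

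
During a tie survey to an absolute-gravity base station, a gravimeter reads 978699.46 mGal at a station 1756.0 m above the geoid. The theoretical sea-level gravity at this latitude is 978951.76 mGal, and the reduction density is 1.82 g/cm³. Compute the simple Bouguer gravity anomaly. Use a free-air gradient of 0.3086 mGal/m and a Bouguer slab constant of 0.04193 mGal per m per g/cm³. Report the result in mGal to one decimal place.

Free-air correction = 0.3086 × 1756.0 = 541.90 mGal
Free-air anomaly = 978699.46 − 978951.76 + (541.90) = 289.60 mGal
Bouguer slab correction = 0.04193 × 1.82 × 1756.0 = 134.00 mGal
Simple Bouguer anomaly = 289.60 − (134.00) = 155.60 mGal

155.6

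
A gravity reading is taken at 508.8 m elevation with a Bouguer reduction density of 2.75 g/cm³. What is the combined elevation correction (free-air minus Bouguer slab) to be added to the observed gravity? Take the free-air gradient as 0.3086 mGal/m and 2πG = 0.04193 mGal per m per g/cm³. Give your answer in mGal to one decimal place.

Combined gradient = 0.3086 − 0.04193 × 2.75 = 0.1932925 mGal/m
Combined elevation correction = 0.1932925 × 508.8 = 98.3 mGal

98.3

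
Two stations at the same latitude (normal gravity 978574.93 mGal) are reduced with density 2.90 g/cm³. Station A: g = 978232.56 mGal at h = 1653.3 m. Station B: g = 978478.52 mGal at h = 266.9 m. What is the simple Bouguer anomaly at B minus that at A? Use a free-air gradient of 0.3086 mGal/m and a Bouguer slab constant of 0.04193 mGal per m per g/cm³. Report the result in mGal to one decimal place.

-13.3

Δg_SB(A) = 978232.56 − 978574.93 + 0.3086×1653.3 − 0.04193×2.90×1653.3 = -33.20 mGal
Δg_SB(B) = 978478.52 − 978574.93 + 0.3086×266.9 − 0.04193×2.90×266.9 = -46.50 mGal
Difference = -46.50 − (-33.20) = -13.30 mGal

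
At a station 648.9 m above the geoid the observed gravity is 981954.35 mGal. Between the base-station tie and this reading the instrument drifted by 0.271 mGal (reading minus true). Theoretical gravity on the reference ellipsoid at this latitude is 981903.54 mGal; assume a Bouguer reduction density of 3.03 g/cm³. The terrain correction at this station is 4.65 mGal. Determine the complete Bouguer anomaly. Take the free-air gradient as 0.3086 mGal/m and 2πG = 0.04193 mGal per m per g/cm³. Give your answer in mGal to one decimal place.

Drift-corrected reading = 981954.35 − (0.271) = 981954.079 mGal
Free-air correction = 0.3086 × 648.9 = 200.25 mGal
Free-air anomaly = 981954.079 − 981903.54 + (200.25) = 250.789 mGal
Bouguer slab correction = 0.04193 × 3.03 × 648.9 = 82.44 mGal
Simple Bouguer anomaly = 250.789 − (82.44) = 168.349 mGal
Complete Bouguer anomaly = 168.349 + 4.65 = 172.999 mGal

173.0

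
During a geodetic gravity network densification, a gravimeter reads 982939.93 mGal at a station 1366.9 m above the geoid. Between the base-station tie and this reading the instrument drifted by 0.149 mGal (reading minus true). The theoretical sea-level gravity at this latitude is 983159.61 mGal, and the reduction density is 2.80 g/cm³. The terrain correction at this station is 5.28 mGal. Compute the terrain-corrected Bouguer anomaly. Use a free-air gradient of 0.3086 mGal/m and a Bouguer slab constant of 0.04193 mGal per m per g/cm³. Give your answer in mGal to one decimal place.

Drift-corrected reading = 982939.93 − (0.149) = 982939.781 mGal
Free-air correction = 0.3086 × 1366.9 = 421.83 mGal
Free-air anomaly = 982939.781 − 983159.61 + (421.83) = 202.001 mGal
Bouguer slab correction = 0.04193 × 2.80 × 1366.9 = 160.48 mGal
Simple Bouguer anomaly = 202.001 − (160.48) = 41.521 mGal
Complete Bouguer anomaly = 41.521 + 5.28 = 46.801 mGal

46.8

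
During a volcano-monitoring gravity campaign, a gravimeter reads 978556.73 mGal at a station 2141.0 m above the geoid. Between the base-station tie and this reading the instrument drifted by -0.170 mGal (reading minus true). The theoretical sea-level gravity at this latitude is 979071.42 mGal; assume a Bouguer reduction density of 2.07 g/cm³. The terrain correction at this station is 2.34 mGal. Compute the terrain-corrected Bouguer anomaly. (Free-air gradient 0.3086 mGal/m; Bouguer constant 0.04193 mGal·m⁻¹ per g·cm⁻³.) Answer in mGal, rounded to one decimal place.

-37.3

Drift-corrected reading = 978556.73 − (-0.170) = 978556.900 mGal
Free-air correction = 0.3086 × 2141.0 = 660.71 mGal
Free-air anomaly = 978556.900 − 979071.42 + (660.71) = 146.190 mGal
Bouguer slab correction = 0.04193 × 2.07 × 2141.0 = 185.83 mGal
Simple Bouguer anomaly = 146.190 − (185.83) = -39.640 mGal
Complete Bouguer anomaly = -39.640 + 2.34 = -37.300 mGal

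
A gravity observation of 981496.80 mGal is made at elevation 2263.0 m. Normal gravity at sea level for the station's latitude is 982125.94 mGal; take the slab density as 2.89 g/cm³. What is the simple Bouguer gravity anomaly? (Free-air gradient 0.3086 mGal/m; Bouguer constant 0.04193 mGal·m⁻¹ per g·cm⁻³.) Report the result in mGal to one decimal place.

Free-air correction = 0.3086 × 2263.0 = 698.36 mGal
Free-air anomaly = 981496.80 − 982125.94 + (698.36) = 69.22 mGal
Bouguer slab correction = 0.04193 × 2.89 × 2263.0 = 274.23 mGal
Simple Bouguer anomaly = 69.22 − (274.23) = -205.01 mGal

-205.0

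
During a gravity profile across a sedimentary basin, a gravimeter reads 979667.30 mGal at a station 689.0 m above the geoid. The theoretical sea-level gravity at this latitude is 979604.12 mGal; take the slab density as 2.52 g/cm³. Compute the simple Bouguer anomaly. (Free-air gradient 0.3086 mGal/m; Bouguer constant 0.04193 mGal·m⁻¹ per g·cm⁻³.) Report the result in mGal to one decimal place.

203.0

Free-air correction = 0.3086 × 689.0 = 212.63 mGal
Free-air anomaly = 979667.30 − 979604.12 + (212.63) = 275.81 mGal
Bouguer slab correction = 0.04193 × 2.52 × 689.0 = 72.80 mGal
Simple Bouguer anomaly = 275.81 − (72.80) = 203.01 mGal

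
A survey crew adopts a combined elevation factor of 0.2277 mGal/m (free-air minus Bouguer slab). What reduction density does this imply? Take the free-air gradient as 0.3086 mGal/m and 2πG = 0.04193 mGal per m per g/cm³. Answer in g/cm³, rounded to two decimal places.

0.2277 = 0.3086 − 0.04193 × ρ
ρ = (0.3086 − 0.2277) / 0.04193 = 1.93 g/cm³

1.93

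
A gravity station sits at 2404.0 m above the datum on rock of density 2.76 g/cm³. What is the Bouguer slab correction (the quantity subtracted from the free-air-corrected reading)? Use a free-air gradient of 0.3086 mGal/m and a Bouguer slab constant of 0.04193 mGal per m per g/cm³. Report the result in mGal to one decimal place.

278.2

Bouguer slab correction = 0.04193 × 2.76 × 2404.0 = 278.2 mGal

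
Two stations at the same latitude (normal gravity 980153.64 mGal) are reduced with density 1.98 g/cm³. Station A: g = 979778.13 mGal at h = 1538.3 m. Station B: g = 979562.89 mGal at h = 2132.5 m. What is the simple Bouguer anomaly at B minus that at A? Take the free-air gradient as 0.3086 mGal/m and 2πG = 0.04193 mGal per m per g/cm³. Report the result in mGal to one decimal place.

Δg_SB(A) = 979778.13 − 980153.64 + 0.3086×1538.3 − 0.04193×1.98×1538.3 = -28.50 mGal
Δg_SB(B) = 979562.89 − 980153.64 + 0.3086×2132.5 − 0.04193×1.98×2132.5 = -109.70 mGal
Difference = -109.70 − (-28.50) = -81.20 mGal

-81.2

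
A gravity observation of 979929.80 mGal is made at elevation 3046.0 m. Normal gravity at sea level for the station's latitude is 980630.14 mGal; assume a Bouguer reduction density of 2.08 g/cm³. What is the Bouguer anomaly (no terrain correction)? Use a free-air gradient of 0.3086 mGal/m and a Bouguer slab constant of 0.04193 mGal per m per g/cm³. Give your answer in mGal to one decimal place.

-26.0

Free-air correction = 0.3086 × 3046.0 = 940.00 mGal
Free-air anomaly = 979929.80 − 980630.14 + (940.00) = 239.66 mGal
Bouguer slab correction = 0.04193 × 2.08 × 3046.0 = 265.66 mGal
Simple Bouguer anomaly = 239.66 − (265.66) = -26.00 mGal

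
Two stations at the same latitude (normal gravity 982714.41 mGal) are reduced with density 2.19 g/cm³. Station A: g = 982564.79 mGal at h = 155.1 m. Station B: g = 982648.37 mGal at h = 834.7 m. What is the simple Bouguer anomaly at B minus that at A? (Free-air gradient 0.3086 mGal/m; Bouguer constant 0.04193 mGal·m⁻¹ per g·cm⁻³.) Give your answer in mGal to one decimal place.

230.9

Δg_SB(A) = 982564.79 − 982714.41 + 0.3086×155.1 − 0.04193×2.19×155.1 = -116.00 mGal
Δg_SB(B) = 982648.37 − 982714.41 + 0.3086×834.7 − 0.04193×2.19×834.7 = 114.90 mGal
Difference = 114.90 − (-116.00) = 230.90 mGal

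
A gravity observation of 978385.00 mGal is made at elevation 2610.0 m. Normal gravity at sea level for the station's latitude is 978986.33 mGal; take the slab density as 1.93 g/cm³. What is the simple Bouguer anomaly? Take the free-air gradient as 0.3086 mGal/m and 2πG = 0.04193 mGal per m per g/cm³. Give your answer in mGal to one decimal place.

Free-air correction = 0.3086 × 2610.0 = 805.45 mGal
Free-air anomaly = 978385.00 − 978986.33 + (805.45) = 204.12 mGal
Bouguer slab correction = 0.04193 × 1.93 × 2610.0 = 211.21 mGal
Simple Bouguer anomaly = 204.12 − (211.21) = -7.09 mGal

-7.1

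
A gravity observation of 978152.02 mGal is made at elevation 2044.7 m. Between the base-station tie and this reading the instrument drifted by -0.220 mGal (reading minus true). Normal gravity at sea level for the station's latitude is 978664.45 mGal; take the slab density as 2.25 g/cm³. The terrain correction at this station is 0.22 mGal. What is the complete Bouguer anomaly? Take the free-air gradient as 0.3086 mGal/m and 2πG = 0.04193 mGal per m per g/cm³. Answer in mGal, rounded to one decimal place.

-73.9

Drift-corrected reading = 978152.02 − (-0.220) = 978152.240 mGal
Free-air correction = 0.3086 × 2044.7 = 630.99 mGal
Free-air anomaly = 978152.240 − 978664.45 + (630.99) = 118.780 mGal
Bouguer slab correction = 0.04193 × 2.25 × 2044.7 = 192.90 mGal
Simple Bouguer anomaly = 118.780 − (192.90) = -74.120 mGal
Complete Bouguer anomaly = -74.120 + 0.22 = -73.900 mGal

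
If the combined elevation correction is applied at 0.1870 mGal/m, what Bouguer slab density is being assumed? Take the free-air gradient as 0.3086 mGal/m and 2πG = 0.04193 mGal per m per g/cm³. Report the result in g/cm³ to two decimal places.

0.1870 = 0.3086 − 0.04193 × ρ
ρ = (0.3086 − 0.1870) / 0.04193 = 2.90 g/cm³

2.90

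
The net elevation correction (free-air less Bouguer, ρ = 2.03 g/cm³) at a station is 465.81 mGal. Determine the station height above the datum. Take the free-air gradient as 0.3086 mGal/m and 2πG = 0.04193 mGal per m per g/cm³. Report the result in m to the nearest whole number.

2084

Combined gradient = 0.3086 − 0.04193 × 2.03 = 0.2234821 mGal/m
h = 465.81 / 0.2234821 = 2084.33 m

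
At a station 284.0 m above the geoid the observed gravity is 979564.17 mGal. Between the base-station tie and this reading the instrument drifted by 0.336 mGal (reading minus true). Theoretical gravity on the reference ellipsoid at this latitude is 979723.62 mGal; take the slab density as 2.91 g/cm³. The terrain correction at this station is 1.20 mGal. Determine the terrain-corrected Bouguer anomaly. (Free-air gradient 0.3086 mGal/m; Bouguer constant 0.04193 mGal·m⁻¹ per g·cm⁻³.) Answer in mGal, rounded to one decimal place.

Drift-corrected reading = 979564.17 − (0.336) = 979563.834 mGal
Free-air correction = 0.3086 × 284.0 = 87.64 mGal
Free-air anomaly = 979563.834 − 979723.62 + (87.64) = -72.146 mGal
Bouguer slab correction = 0.04193 × 2.91 × 284.0 = 34.65 mGal
Simple Bouguer anomaly = -72.146 − (34.65) = -106.796 mGal
Complete Bouguer anomaly = -106.796 + 1.20 = -105.596 mGal

-105.6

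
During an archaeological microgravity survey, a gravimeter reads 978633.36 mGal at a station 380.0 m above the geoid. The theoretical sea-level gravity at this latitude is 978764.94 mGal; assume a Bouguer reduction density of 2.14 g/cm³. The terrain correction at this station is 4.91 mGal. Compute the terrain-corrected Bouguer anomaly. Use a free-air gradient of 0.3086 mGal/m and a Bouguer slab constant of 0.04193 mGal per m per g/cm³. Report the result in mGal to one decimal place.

Free-air correction = 0.3086 × 380.0 = 117.27 mGal
Free-air anomaly = 978633.36 − 978764.94 + (117.27) = -14.31 mGal
Bouguer slab correction = 0.04193 × 2.14 × 380.0 = 34.10 mGal
Simple Bouguer anomaly = -14.31 − (34.10) = -48.41 mGal
Complete Bouguer anomaly = -48.41 + 4.91 = -43.50 mGal

-43.5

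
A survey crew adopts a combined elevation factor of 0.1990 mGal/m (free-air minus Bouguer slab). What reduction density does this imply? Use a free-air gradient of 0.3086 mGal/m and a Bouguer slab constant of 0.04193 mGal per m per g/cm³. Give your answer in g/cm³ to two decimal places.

2.61

0.1990 = 0.3086 − 0.04193 × ρ
ρ = (0.3086 − 0.1990) / 0.04193 = 2.61 g/cm³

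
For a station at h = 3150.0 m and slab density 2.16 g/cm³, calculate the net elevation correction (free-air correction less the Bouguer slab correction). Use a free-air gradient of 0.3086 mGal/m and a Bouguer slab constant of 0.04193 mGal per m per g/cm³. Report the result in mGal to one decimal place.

686.8

Combined gradient = 0.3086 − 0.04193 × 2.16 = 0.2180312 mGal/m
Combined elevation correction = 0.2180312 × 3150.0 = 686.8 mGal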